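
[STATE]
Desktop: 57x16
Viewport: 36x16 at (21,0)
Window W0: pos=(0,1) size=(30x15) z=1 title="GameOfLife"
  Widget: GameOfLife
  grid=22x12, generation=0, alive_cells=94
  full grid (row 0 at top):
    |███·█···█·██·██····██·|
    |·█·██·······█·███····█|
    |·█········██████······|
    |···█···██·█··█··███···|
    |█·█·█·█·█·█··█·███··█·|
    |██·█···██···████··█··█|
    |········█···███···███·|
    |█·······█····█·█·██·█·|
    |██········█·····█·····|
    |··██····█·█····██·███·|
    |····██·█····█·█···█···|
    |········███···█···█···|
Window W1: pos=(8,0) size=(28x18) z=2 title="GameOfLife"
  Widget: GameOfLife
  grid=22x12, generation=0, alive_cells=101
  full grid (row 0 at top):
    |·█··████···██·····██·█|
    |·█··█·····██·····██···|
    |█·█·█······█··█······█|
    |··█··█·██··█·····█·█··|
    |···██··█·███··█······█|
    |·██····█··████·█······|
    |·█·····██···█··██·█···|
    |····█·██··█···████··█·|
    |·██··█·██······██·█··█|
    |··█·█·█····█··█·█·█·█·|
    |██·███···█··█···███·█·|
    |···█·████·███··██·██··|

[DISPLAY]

━━━━━━━━━━━━━━┓                     
              ┃                     
──────────────┨                     
              ┃                     
█·····██·█    ┃                     
·····██···    ┃                     
··█······█    ┃                     
·····█·█··    ┃                     
··█······█    ┃                     
██·█······    ┃                     
█··██·█···    ┃                     
··████··█·    ┃                     
···██·█··█    ┃                     
··█·█·█·█·    ┃                     
█···███·█·    ┃                     
█··██·██··    ┃                     


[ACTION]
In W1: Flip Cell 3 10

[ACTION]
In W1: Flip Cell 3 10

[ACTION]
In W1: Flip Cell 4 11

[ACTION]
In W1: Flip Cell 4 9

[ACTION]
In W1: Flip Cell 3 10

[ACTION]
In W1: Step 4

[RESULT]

━━━━━━━━━━━━━━┓                     
              ┃                     
──────────────┨                     
              ┃                     
········█·    ┃                     
········█·    ┃                     
·█······█·    ┃                     
███·······    ┃                     
·█········    ┃                     
██··█·····    ┃                     
██████·██·    ┃                     
··█·██··█·    ┃                     
·····█····    ┃                     
·····█···█    ┃                     
█·········    ┃                     
█·····█·█·    ┃                     


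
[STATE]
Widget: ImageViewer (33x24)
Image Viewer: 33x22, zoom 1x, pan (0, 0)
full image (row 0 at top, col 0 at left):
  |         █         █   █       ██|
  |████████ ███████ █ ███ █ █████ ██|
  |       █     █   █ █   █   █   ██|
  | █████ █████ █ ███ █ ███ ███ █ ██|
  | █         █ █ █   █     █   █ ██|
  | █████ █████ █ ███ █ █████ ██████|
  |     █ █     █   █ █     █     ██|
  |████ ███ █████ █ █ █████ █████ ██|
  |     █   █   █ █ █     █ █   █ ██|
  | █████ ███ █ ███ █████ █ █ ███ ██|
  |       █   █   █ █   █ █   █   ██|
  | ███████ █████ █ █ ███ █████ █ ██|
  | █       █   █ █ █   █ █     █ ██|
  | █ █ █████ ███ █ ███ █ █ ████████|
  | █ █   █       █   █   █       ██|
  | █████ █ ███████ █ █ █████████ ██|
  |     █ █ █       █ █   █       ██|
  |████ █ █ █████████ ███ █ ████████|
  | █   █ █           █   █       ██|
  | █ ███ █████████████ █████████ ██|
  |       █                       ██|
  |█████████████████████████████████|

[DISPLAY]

         █         █   █       ██
████████ ███████ █ ███ █ █████ ██
       █     █   █ █   █   █   ██
 █████ █████ █ ███ █ ███ ███ █ ██
 █         █ █ █   █     █   █ ██
 █████ █████ █ ███ █ █████ ██████
     █ █     █   █ █     █     ██
████ ███ █████ █ █ █████ █████ ██
     █   █   █ █ █     █ █   █ ██
 █████ ███ █ ███ █████ █ █ ███ ██
       █   █   █ █   █ █   █   ██
 ███████ █████ █ █ ███ █████ █ ██
 █       █   █ █ █   █ █     █ ██
 █ █ █████ ███ █ ███ █ █ ████████
 █ █   █       █   █   █       ██
 █████ █ ███████ █ █ █████████ ██
     █ █ █       █ █   █       ██
████ █ █ █████████ ███ █ ████████
 █   █ █           █   █       ██
 █ ███ █████████████ █████████ ██
       █                       ██
█████████████████████████████████
                                 
                                 


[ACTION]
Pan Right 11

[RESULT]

        █   █       ██           
█████ █ ███ █ █████ ██           
  █   █ █   █   █   ██           
█ █ ███ █ ███ ███ █ ██           
█ █ █   █     █   █ ██           
█ █ ███ █ █████ ██████           
  █   █ █     █     ██           
███ █ █ █████ █████ ██           
  █ █ █     █ █   █ ██           
█ ███ █████ █ █ ███ ██           
█   █ █   █ █   █   ██           
███ █ █ ███ █████ █ ██           
  █ █ █   █ █     █ ██           
███ █ ███ █ █ ████████           
    █   █   █       ██           
█████ █ █ █████████ ██           
      █ █   █       ██           
███████ ███ █ ████████           
        █   █       ██           
█████████ █████████ ██           
                    ██           
██████████████████████           
                                 
                                 


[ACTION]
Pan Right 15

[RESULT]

     ██                          
████ ██                          
 █   ██                          
██ █ ██                          
   █ ██                          
 ██████                          
     ██                          
████ ██                          
   █ ██                          
 ███ ██                          
 █   ██                          
██ █ ██                          
   █ ██                          
███████                          
     ██                          
████ ██                          
     ██                          
███████                          
     ██                          
████ ██                          
     ██                          
███████                          
                                 
                                 


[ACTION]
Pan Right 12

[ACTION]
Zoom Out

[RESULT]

                                 
                                 
                                 
                                 
                                 
                                 
                                 
                                 
                                 
                                 
                                 
                                 
                                 
                                 
                                 
                                 
                                 
                                 
                                 
                                 
                                 
                                 
                                 
                                 


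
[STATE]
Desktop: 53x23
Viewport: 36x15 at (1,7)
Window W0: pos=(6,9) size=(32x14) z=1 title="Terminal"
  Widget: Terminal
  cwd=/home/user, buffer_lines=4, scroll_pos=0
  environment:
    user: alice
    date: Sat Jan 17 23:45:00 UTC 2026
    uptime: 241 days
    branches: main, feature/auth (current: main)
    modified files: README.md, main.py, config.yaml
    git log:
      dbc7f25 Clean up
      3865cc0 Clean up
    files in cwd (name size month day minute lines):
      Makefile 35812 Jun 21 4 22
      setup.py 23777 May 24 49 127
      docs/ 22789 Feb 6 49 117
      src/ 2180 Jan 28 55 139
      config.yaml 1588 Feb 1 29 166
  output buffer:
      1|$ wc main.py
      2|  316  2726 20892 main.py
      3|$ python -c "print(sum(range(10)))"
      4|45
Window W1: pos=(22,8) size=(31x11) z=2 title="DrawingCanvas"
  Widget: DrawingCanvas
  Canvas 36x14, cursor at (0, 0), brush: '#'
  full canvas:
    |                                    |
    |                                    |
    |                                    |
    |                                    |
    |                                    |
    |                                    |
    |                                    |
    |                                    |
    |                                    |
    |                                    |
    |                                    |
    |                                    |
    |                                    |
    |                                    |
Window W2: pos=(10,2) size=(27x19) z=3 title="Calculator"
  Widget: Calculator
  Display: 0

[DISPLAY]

         ┃│ 7 │ 8 │ 9 │ ÷ │        ┃
         ┃├───┼───┼───┼───┤        ┃
     ┏━━━┃│ 4 │ 5 │ 6 │ × │        ┃
     ┃ Te┃├───┼───┼───┼───┤        ┃
     ┠───┃│ 1 │ 2 │ 3 │ - │        ┃
     ┃$ w┃├───┼───┼───┼───┤        ┃
     ┃  3┃│ 0 │ . │ = │ + │        ┃
     ┃$ p┃├───┼───┼───┼───┤        ┃
     ┃45 ┃│ C │ MC│ MR│ M+│        ┃
     ┃$ █┃└───┴───┴───┴───┘        ┃
     ┃   ┃                         ┃
     ┃   ┃                         ┃
     ┃   ┃                         ┃
     ┃   ┗━━━━━━━━━━━━━━━━━━━━━━━━━┛
     ┃                              


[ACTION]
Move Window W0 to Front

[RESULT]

         ┃│ 7 │ 8 │ 9 │ ÷ │        ┃
         ┃├───┼───┼───┼───┤        ┃
     ┏━━━━━━━━━━━━━━━━━━━━━━━━━━━━━━
     ┃ Terminal                     
     ┠──────────────────────────────
     ┃$ wc main.py                  
     ┃  316  2726 20892 main.py     
     ┃$ python -c "print(sum(range(1
     ┃45                            
     ┃$ █                           
     ┃                              
     ┃                              
     ┃                              
     ┃                              
     ┃                              


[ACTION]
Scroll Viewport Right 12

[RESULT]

7 │ 8 │ 9 │ ÷ │        ┃            
──┼───┼───┼───┤        ┃━━━━━━━━━━━━
━━━━━━━━━━━━━━━━━━━━━━━━┓           
nal                     ┃───────────
────────────────────────┨           
ain.py                  ┃           
 2726 20892 main.py     ┃           
on -c "print(sum(range(1┃           
                        ┃           
                        ┃           
                        ┃           
                        ┃━━━━━━━━━━━
                        ┃           
                        ┃           
                        ┃           


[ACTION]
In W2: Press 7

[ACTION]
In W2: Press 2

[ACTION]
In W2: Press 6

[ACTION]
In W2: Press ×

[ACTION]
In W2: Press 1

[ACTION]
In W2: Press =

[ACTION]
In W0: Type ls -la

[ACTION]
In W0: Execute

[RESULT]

7 │ 8 │ 9 │ ÷ │        ┃            
──┼───┼───┼───┤        ┃━━━━━━━━━━━━
━━━━━━━━━━━━━━━━━━━━━━━━┓           
nal                     ┃───────────
────────────────────────┨           
 2726 20892 main.py     ┃           
on -c "print(sum(range(1┃           
                        ┃           
la                      ┃           
-r--  1 alice group    3┃           
-r--  1 alice group    2┃           
xr-x  1 alice group    2┃━━━━━━━━━━━
xr-x  1 alice group     ┃           
-r--  1 alice group     ┃           
                        ┃           


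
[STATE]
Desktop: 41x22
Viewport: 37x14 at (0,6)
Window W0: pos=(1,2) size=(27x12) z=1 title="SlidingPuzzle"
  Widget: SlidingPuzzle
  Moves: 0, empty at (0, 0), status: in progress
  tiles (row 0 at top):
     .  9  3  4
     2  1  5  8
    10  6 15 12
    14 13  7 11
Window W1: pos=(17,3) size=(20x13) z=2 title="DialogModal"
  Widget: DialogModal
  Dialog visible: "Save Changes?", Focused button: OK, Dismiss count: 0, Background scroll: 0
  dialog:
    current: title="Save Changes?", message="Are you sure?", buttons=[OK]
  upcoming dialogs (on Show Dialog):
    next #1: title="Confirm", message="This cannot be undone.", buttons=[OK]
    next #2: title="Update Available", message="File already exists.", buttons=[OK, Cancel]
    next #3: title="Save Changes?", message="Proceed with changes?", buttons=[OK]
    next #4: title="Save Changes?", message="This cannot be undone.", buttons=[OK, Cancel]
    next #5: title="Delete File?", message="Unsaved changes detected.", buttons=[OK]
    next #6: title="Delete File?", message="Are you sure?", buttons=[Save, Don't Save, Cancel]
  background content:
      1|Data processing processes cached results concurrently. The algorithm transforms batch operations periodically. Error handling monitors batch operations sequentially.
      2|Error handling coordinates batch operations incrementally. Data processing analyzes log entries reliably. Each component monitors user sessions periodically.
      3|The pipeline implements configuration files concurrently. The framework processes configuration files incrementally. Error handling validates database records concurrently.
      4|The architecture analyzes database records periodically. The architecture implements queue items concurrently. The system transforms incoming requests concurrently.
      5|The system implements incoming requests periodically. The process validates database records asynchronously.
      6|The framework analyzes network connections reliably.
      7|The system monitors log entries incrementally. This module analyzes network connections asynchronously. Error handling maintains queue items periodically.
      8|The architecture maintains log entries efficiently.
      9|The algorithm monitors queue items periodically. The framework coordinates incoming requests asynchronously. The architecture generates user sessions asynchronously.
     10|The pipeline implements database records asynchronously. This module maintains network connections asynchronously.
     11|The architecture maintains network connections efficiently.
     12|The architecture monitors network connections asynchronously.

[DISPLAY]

 ┃│    │  9 │  3 ┃Data processing pr┃
 ┃├────┼────┼────┃Error handling coo┃
 ┃│  2 │  1 │  5 ┃Th┌────────────┐le┃
 ┃├────┼────┼────┃Th│Save Changes│ a┃
 ┃│ 10 │  6 │ 15 ┃Th│Are you sure│me┃
 ┃├────┼────┼────┃Th│    [OK]    │al┃
 ┃│ 14 │ 13 │  7 ┃Th└────────────┘or┃
 ┗━━━━━━━━━━━━━━━┃The architecture m┃
                 ┃The algorithm moni┃
                 ┗━━━━━━━━━━━━━━━━━━┛
                                     
                                     
                                     
                                     


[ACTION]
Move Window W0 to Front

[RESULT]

 ┃│    │  9 │  3 │  4 │    ┃ssing pr┃
 ┃├────┼────┼────┼────┤    ┃ling coo┃
 ┃│  2 │  1 │  5 │  8 │    ┃─────┐le┃
 ┃├────┼────┼────┼────┤    ┃anges│ a┃
 ┃│ 10 │  6 │ 15 │ 12 │    ┃ sure│me┃
 ┃├────┼────┼────┼────┤    ┃]    │al┃
 ┃│ 14 │ 13 │  7 │ 11 │    ┃─────┘or┃
 ┗━━━━━━━━━━━━━━━━━━━━━━━━━┛ecture m┃
                 ┃The algorithm moni┃
                 ┗━━━━━━━━━━━━━━━━━━┛
                                     
                                     
                                     
                                     


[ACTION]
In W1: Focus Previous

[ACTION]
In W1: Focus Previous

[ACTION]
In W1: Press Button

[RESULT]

 ┃│    │  9 │  3 │  4 │    ┃ssing pr┃
 ┃├────┼────┼────┼────┤    ┃ling coo┃
 ┃│  2 │  1 │  5 │  8 │    ┃ne imple┃
 ┃├────┼────┼────┼────┤    ┃ecture a┃
 ┃│ 10 │  6 │ 15 │ 12 │    ┃ impleme┃
 ┃├────┼────┼────┼────┤    ┃ork anal┃
 ┃│ 14 │ 13 │  7 │ 11 │    ┃ monitor┃
 ┗━━━━━━━━━━━━━━━━━━━━━━━━━┛ecture m┃
                 ┃The algorithm moni┃
                 ┗━━━━━━━━━━━━━━━━━━┛
                                     
                                     
                                     
                                     


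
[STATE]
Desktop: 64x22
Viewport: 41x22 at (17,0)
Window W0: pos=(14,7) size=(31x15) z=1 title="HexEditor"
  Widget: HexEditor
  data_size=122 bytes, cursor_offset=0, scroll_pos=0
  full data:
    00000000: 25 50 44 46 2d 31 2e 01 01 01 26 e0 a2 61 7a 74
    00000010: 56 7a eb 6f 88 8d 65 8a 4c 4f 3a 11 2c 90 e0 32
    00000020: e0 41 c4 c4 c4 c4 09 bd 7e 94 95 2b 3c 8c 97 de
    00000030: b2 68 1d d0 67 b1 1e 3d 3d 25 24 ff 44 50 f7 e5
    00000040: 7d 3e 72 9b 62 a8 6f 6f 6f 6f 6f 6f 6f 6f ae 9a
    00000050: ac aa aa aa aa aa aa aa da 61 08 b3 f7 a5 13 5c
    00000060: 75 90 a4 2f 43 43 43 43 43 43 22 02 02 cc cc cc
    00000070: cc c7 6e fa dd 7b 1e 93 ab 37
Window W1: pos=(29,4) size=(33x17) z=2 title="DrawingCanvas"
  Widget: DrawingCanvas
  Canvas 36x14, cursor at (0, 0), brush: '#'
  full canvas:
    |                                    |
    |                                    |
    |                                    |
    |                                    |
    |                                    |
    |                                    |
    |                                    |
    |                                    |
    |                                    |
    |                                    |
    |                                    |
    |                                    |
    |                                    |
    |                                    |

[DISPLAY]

                                         
                                         
                                         
                                         
            ┏━━━━━━━━━━━━━━━━━━━━━━━━━━━━
            ┃ DrawingCanvas              
            ┠────────────────────────────
━━━━━━━━━━━━┃+                           
exEditor    ┃                            
────────────┃                            
000000  25 5┃                            
000010  56 7┃                            
000020  e0 4┃                            
000030  b2 6┃                            
000040  7d 3┃                            
000050  ac a┃                            
000060  75 9┃                            
000070  cc c┃                            
            ┃                            
            ┃                            
            ┗━━━━━━━━━━━━━━━━━━━━━━━━━━━━
━━━━━━━━━━━━━━━━━━━━━━━━━━━┛             


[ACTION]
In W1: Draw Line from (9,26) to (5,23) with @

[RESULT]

                                         
                                         
                                         
                                         
            ┏━━━━━━━━━━━━━━━━━━━━━━━━━━━━
            ┃ DrawingCanvas              
            ┠────────────────────────────
━━━━━━━━━━━━┃+                           
exEditor    ┃                            
────────────┃                            
000000  25 5┃                            
000010  56 7┃                            
000020  e0 4┃                       @    
000030  b2 6┃                        @   
000040  7d 3┃                         @  
000050  ac a┃                         @  
000060  75 9┃                          @ 
000070  cc c┃                            
            ┃                            
            ┃                            
            ┗━━━━━━━━━━━━━━━━━━━━━━━━━━━━
━━━━━━━━━━━━━━━━━━━━━━━━━━━┛             


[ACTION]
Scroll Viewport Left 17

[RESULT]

                                         
                                         
                                         
                                         
                             ┏━━━━━━━━━━━
                             ┃ DrawingCan
                             ┠───────────
              ┏━━━━━━━━━━━━━━┃+          
              ┃ HexEditor    ┃           
              ┠──────────────┃           
              ┃00000000  25 5┃           
              ┃00000010  56 7┃           
              ┃00000020  e0 4┃           
              ┃00000030  b2 6┃           
              ┃00000040  7d 3┃           
              ┃00000050  ac a┃           
              ┃00000060  75 9┃           
              ┃00000070  cc c┃           
              ┃              ┃           
              ┃              ┃           
              ┃              ┗━━━━━━━━━━━
              ┗━━━━━━━━━━━━━━━━━━━━━━━━━━


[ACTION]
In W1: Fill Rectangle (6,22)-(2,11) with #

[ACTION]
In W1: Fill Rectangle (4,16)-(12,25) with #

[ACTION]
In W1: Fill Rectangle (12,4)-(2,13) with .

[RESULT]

                                         
                                         
                                         
                                         
                             ┏━━━━━━━━━━━
                             ┃ DrawingCan
                             ┠───────────
              ┏━━━━━━━━━━━━━━┃+          
              ┃ HexEditor    ┃           
              ┠──────────────┃    .......
              ┃00000000  25 5┃    .......
              ┃00000010  56 7┃    .......
              ┃00000020  e0 4┃    .......
              ┃00000030  b2 6┃    .......
              ┃00000040  7d 3┃    .......
              ┃00000050  ac a┃    .......
              ┃00000060  75 9┃    .......
              ┃00000070  cc c┃    .......
              ┃              ┃    .......
              ┃              ┃    .......
              ┃              ┗━━━━━━━━━━━
              ┗━━━━━━━━━━━━━━━━━━━━━━━━━━


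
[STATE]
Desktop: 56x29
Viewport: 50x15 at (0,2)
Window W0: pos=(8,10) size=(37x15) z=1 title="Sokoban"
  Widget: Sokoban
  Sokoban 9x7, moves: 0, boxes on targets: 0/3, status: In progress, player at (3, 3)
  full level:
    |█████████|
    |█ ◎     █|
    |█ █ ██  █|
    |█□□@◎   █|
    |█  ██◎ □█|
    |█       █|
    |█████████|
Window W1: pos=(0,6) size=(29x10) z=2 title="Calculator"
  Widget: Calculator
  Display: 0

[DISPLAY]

                                                  
                                                  
                                                  
                                                  
┏━━━━━━━━━━━━━━━━━━━━━━━━━━━┓                     
┃ Calculator                ┃                     
┠───────────────────────────┨                     
┃                          0┃                     
┃┌───┬───┬───┬───┐          ┃━━━━━━━━━━━━━━━┓     
┃│ 7 │ 8 │ 9 │ ÷ │          ┃               ┃     
┃├───┼───┼───┼───┤          ┃───────────────┨     
┃│ 4 │ 5 │ 6 │ × │          ┃               ┃     
┃└───┴───┴───┴───┘          ┃               ┃     
┗━━━━━━━━━━━━━━━━━━━━━━━━━━━┛               ┃     
        ┃█□□@◎   █                          ┃     


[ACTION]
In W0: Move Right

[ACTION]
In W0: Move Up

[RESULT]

                                                  
                                                  
                                                  
                                                  
┏━━━━━━━━━━━━━━━━━━━━━━━━━━━┓                     
┃ Calculator                ┃                     
┠───────────────────────────┨                     
┃                          0┃                     
┃┌───┬───┬───┬───┐          ┃━━━━━━━━━━━━━━━┓     
┃│ 7 │ 8 │ 9 │ ÷ │          ┃               ┃     
┃├───┼───┼───┼───┤          ┃───────────────┨     
┃│ 4 │ 5 │ 6 │ × │          ┃               ┃     
┃└───┴───┴───┴───┘          ┃               ┃     
┗━━━━━━━━━━━━━━━━━━━━━━━━━━━┛               ┃     
        ┃█□□ +   █                          ┃     


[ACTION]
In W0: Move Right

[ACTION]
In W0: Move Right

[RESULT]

                                                  
                                                  
                                                  
                                                  
┏━━━━━━━━━━━━━━━━━━━━━━━━━━━┓                     
┃ Calculator                ┃                     
┠───────────────────────────┨                     
┃                          0┃                     
┃┌───┬───┬───┬───┐          ┃━━━━━━━━━━━━━━━┓     
┃│ 7 │ 8 │ 9 │ ÷ │          ┃               ┃     
┃├───┼───┼───┼───┤          ┃───────────────┨     
┃│ 4 │ 5 │ 6 │ × │          ┃               ┃     
┃└───┴───┴───┴───┘          ┃               ┃     
┗━━━━━━━━━━━━━━━━━━━━━━━━━━━┛               ┃     
        ┃█□□ ◎ @ █                          ┃     


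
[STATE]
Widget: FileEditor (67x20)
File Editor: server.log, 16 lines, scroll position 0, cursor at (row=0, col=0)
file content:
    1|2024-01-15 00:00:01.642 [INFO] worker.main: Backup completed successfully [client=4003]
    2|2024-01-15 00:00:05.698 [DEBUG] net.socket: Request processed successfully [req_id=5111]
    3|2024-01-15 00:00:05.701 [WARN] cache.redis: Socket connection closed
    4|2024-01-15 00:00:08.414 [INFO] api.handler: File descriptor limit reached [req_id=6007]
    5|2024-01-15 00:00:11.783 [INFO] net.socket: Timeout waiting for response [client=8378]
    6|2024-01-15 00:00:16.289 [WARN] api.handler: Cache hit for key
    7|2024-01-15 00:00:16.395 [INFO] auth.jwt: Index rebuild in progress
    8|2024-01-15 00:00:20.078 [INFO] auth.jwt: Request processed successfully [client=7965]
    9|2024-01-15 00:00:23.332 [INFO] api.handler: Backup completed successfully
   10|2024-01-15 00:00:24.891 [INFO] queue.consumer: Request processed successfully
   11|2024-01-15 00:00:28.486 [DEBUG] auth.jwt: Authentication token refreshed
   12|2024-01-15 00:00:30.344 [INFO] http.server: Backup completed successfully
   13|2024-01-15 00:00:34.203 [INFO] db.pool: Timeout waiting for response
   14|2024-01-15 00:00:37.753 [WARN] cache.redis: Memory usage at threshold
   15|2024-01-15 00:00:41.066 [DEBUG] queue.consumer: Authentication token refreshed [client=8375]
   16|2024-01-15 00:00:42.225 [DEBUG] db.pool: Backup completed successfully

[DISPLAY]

█024-01-15 00:00:01.642 [INFO] worker.main: Backup completed succe▲
2024-01-15 00:00:05.698 [DEBUG] net.socket: Request processed succ█
2024-01-15 00:00:05.701 [WARN] cache.redis: Socket connection clos░
2024-01-15 00:00:08.414 [INFO] api.handler: File descriptor limit ░
2024-01-15 00:00:11.783 [INFO] net.socket: Timeout waiting for res░
2024-01-15 00:00:16.289 [WARN] api.handler: Cache hit for key     ░
2024-01-15 00:00:16.395 [INFO] auth.jwt: Index rebuild in progress░
2024-01-15 00:00:20.078 [INFO] auth.jwt: Request processed success░
2024-01-15 00:00:23.332 [INFO] api.handler: Backup completed succe░
2024-01-15 00:00:24.891 [INFO] queue.consumer: Request processed s░
2024-01-15 00:00:28.486 [DEBUG] auth.jwt: Authentication token ref░
2024-01-15 00:00:30.344 [INFO] http.server: Backup completed succe░
2024-01-15 00:00:34.203 [INFO] db.pool: Timeout waiting for respon░
2024-01-15 00:00:37.753 [WARN] cache.redis: Memory usage at thresh░
2024-01-15 00:00:41.066 [DEBUG] queue.consumer: Authentication tok░
2024-01-15 00:00:42.225 [DEBUG] db.pool: Backup completed successf░
                                                                  ░
                                                                  ░
                                                                  ░
                                                                  ▼


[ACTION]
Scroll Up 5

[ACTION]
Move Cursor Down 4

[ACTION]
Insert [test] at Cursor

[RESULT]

2024-01-15 00:00:01.642 [INFO] worker.main: Backup completed succe▲
2024-01-15 00:00:05.698 [DEBUG] net.socket: Request processed succ█
2024-01-15 00:00:05.701 [WARN] cache.redis: Socket connection clos░
2024-01-15 00:00:08.414 [INFO] api.handler: File descriptor limit ░
test█024-01-15 00:00:11.783 [INFO] net.socket: Timeout waiting for░
2024-01-15 00:00:16.289 [WARN] api.handler: Cache hit for key     ░
2024-01-15 00:00:16.395 [INFO] auth.jwt: Index rebuild in progress░
2024-01-15 00:00:20.078 [INFO] auth.jwt: Request processed success░
2024-01-15 00:00:23.332 [INFO] api.handler: Backup completed succe░
2024-01-15 00:00:24.891 [INFO] queue.consumer: Request processed s░
2024-01-15 00:00:28.486 [DEBUG] auth.jwt: Authentication token ref░
2024-01-15 00:00:30.344 [INFO] http.server: Backup completed succe░
2024-01-15 00:00:34.203 [INFO] db.pool: Timeout waiting for respon░
2024-01-15 00:00:37.753 [WARN] cache.redis: Memory usage at thresh░
2024-01-15 00:00:41.066 [DEBUG] queue.consumer: Authentication tok░
2024-01-15 00:00:42.225 [DEBUG] db.pool: Backup completed successf░
                                                                  ░
                                                                  ░
                                                                  ░
                                                                  ▼


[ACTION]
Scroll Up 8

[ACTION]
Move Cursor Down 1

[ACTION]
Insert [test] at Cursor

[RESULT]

2024-01-15 00:00:01.642 [INFO] worker.main: Backup completed succe▲
2024-01-15 00:00:05.698 [DEBUG] net.socket: Request processed succ█
2024-01-15 00:00:05.701 [WARN] cache.redis: Socket connection clos░
2024-01-15 00:00:08.414 [INFO] api.handler: File descriptor limit ░
test2024-01-15 00:00:11.783 [INFO] net.socket: Timeout waiting for░
2024test█01-15 00:00:16.289 [WARN] api.handler: Cache hit for key ░
2024-01-15 00:00:16.395 [INFO] auth.jwt: Index rebuild in progress░
2024-01-15 00:00:20.078 [INFO] auth.jwt: Request processed success░
2024-01-15 00:00:23.332 [INFO] api.handler: Backup completed succe░
2024-01-15 00:00:24.891 [INFO] queue.consumer: Request processed s░
2024-01-15 00:00:28.486 [DEBUG] auth.jwt: Authentication token ref░
2024-01-15 00:00:30.344 [INFO] http.server: Backup completed succe░
2024-01-15 00:00:34.203 [INFO] db.pool: Timeout waiting for respon░
2024-01-15 00:00:37.753 [WARN] cache.redis: Memory usage at thresh░
2024-01-15 00:00:41.066 [DEBUG] queue.consumer: Authentication tok░
2024-01-15 00:00:42.225 [DEBUG] db.pool: Backup completed successf░
                                                                  ░
                                                                  ░
                                                                  ░
                                                                  ▼


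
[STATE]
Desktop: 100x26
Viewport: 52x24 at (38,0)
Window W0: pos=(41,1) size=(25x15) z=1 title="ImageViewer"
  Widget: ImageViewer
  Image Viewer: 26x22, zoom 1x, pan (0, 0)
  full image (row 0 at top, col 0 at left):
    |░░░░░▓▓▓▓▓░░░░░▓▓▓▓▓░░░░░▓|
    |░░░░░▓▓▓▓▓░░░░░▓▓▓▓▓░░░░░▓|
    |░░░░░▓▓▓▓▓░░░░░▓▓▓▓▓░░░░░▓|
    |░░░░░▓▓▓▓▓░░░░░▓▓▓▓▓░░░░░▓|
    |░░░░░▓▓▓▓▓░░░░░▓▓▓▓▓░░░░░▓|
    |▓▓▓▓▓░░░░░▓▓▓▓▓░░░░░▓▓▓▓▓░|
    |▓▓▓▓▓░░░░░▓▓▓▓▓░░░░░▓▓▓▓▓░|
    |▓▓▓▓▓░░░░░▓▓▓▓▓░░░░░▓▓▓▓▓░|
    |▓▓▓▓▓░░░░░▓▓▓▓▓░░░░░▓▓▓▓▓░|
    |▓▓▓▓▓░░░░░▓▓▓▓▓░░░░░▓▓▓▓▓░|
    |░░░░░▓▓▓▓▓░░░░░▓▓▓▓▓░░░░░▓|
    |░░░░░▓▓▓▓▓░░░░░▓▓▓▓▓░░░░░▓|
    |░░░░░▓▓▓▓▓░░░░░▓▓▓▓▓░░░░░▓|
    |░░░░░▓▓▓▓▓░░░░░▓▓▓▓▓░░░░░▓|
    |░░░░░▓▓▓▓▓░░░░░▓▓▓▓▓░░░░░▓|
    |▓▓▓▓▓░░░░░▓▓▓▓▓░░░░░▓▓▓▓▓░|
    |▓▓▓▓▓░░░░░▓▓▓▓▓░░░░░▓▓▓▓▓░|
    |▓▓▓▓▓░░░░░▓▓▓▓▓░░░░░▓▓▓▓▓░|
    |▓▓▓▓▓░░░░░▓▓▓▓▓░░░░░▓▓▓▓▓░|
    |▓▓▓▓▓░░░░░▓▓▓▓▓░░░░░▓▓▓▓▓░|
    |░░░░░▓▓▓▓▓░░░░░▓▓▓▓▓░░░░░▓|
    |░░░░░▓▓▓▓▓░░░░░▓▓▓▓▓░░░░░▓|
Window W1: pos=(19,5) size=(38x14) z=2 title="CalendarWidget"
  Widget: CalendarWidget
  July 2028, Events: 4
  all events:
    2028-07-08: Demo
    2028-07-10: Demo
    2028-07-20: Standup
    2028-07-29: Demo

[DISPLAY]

                                                    
   ┏━━━━━━━━━━━━━━━━━━━━━━━┓                        
   ┃ ImageViewer           ┃                        
   ┠───────────────────────┨                        
   ┃░░░░░▓▓▓▓▓░░░░░▓▓▓▓▓░░░┃                        
━━━━━━━━━━━━━━━━━━┓▓▓▓▓▓░░░┃                        
                  ┃▓▓▓▓▓░░░┃                        
──────────────────┨▓▓▓▓▓░░░┃                        
2028              ┃▓▓▓▓▓░░░┃                        
Su                ┃░░░░░▓▓▓┃                        
 2                ┃░░░░░▓▓▓┃                        
  9               ┃░░░░░▓▓▓┃                        
 16               ┃░░░░░▓▓▓┃                        
 23               ┃░░░░░▓▓▓┃                        
 30               ┃▓▓▓▓▓░░░┃                        
                  ┃━━━━━━━━┛                        
                  ┃                                 
                  ┃                                 
━━━━━━━━━━━━━━━━━━┛                                 
                                                    
                                                    
                                                    
                                                    
                                                    


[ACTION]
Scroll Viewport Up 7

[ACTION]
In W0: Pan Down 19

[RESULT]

                                                    
   ┏━━━━━━━━━━━━━━━━━━━━━━━┓                        
   ┃ ImageViewer           ┃                        
   ┠───────────────────────┨                        
   ┃▓▓▓▓▓░░░░░▓▓▓▓▓░░░░░▓▓▓┃                        
━━━━━━━━━━━━━━━━━━┓▓▓▓▓▓░░░┃                        
                  ┃▓▓▓▓▓░░░┃                        
──────────────────┨        ┃                        
2028              ┃        ┃                        
Su                ┃        ┃                        
 2                ┃        ┃                        
  9               ┃        ┃                        
 16               ┃        ┃                        
 23               ┃        ┃                        
 30               ┃        ┃                        
                  ┃━━━━━━━━┛                        
                  ┃                                 
                  ┃                                 
━━━━━━━━━━━━━━━━━━┛                                 
                                                    
                                                    
                                                    
                                                    
                                                    


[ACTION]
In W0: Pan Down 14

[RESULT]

                                                    
   ┏━━━━━━━━━━━━━━━━━━━━━━━┓                        
   ┃ ImageViewer           ┃                        
   ┠───────────────────────┨                        
   ┃                       ┃                        
━━━━━━━━━━━━━━━━━━┓        ┃                        
                  ┃        ┃                        
──────────────────┨        ┃                        
2028              ┃        ┃                        
Su                ┃        ┃                        
 2                ┃        ┃                        
  9               ┃        ┃                        
 16               ┃        ┃                        
 23               ┃        ┃                        
 30               ┃        ┃                        
                  ┃━━━━━━━━┛                        
                  ┃                                 
                  ┃                                 
━━━━━━━━━━━━━━━━━━┛                                 
                                                    
                                                    
                                                    
                                                    
                                                    
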